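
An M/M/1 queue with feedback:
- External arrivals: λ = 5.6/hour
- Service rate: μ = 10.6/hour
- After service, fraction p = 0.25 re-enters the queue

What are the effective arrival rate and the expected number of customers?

Effective arrival rate: λ_eff = λ/(1-p) = 5.6/(1-0.25) = 5.6/0.75 = 7.46667
ρ = λ_eff/μ = 7.46667/10.6 = 0.704403
L = ρ/(1-ρ) = 0.704403/(1-0.704403) = 2.3830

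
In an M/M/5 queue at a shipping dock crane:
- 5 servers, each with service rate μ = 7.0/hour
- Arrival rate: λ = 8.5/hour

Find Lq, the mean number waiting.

Traffic intensity: ρ = λ/(cμ) = 8.5/(5×7.0) = 0.2429
Since ρ = 0.2429 < 1, system is stable.
Offered load a = λ/μ = cρ = 8.5/7.0 = 1.2143
P₀ = [ Σₙ₌₀^4 aⁿ/n! + a^5/(5!(1-ρ)) ]⁻¹
Σ = a^0/0! + a^1/1! + a^2/2! + a^3/3! + a^4/4! = 1.0000 + 1.2143 + 0.7372 + 0.2984 + 0.09059 = 3.3405
a^5/(5!(1-ρ)) = 2.6400/(120 × 0.7571) = 0.02906
P₀ = 1/(3.3405 + 0.02906) = 0.2968
Lq = P₀·a^5·ρ / (5!(1-ρ)²) = 0.29677 × 2.6400 × 0.24286 / (120 × 0.57327) = 0.002766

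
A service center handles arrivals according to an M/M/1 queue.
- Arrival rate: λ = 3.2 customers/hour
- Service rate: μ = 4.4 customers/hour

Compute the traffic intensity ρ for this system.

Server utilization: ρ = λ/μ
ρ = 3.2/4.4 = 0.7273
The server is busy 72.73% of the time.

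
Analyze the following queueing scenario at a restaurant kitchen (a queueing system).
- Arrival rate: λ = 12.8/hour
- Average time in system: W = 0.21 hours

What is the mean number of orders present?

Little's Law: L = λW
L = 12.8 × 0.21 = 2.6880 orders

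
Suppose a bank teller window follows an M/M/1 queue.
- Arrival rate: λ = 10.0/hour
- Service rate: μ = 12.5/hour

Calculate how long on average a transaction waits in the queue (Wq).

First, compute utilization: ρ = λ/μ = 10.0/12.5 = 0.8000
For M/M/1: Wq = λ/(μ(μ-λ))
Wq = 10.0/(12.5 × (12.5-10.0))
Wq = 10.0/(12.5 × 2.50)
Wq = 0.3200 hours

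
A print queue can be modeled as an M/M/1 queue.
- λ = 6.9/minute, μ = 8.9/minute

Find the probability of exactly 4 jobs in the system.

ρ = λ/μ = 6.9/8.9 = 0.7753
P(n) = (1-ρ)ρⁿ
P(4) = (1-0.7753) × 0.7753^4
P(4) = 0.22470 × 0.36131
P(4) = 0.08119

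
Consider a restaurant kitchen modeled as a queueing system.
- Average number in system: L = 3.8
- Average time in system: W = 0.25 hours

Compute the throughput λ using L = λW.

Little's Law: L = λW, so λ = L/W
λ = 3.8/0.25 = 15.2000 orders/hour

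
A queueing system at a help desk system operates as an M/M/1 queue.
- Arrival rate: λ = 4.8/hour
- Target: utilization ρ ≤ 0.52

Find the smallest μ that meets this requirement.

ρ = λ/μ, so μ = λ/ρ
μ ≥ 4.8/0.52 = 9.2308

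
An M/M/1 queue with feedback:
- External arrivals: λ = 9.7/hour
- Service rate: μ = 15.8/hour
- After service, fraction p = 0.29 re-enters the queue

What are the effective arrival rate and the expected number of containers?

Effective arrival rate: λ_eff = λ/(1-p) = 9.7/(1-0.29) = 9.7/0.71 = 13.66197
ρ = λ_eff/μ = 13.66197/15.8 = 0.864682
L = ρ/(1-ρ) = 0.864682/(1-0.864682) = 6.3900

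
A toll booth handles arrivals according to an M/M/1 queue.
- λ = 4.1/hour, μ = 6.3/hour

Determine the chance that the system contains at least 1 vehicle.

ρ = λ/μ = 4.1/6.3 = 0.6508
P(N ≥ n) = ρⁿ
P(N ≥ 1) = 0.6508^1
P(N ≥ 1) = 0.6508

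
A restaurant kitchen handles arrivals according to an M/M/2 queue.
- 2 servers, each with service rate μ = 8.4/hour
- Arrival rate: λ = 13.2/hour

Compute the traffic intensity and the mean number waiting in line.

Traffic intensity: ρ = λ/(cμ) = 13.2/(2×8.4) = 0.7857
Since ρ = 0.7857 < 1, system is stable.
Offered load a = λ/μ = cρ = 13.2/8.4 = 1.5714
P₀ = [ Σₙ₌₀^1 aⁿ/n! + a^2/(2!(1-ρ)) ]⁻¹
Σ = a^0/0! + a^1/1! = 1.0000 + 1.5714 = 2.5714
a^2/(2!(1-ρ)) = 2.46939/(2 × 0.214286) = 5.7619
P₀ = 1/(2.5714 + 5.7619) = 0.1200
Lq = P₀·a^2·ρ / (2!(1-ρ)²) = 0.120000 × 2.46939 × 0.785714 / (2 × 0.0459184) = 2.5352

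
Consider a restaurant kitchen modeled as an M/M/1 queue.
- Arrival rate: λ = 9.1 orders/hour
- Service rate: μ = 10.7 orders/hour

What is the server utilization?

Server utilization: ρ = λ/μ
ρ = 9.1/10.7 = 0.8505
The server is busy 85.05% of the time.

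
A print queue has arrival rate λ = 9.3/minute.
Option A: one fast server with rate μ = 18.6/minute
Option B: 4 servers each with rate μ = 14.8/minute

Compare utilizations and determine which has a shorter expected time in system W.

Option A: single server μ = 18.6 (M/M/1)
  ρ_A = 9.3/18.6 = 0.5000
  W_A = 1/(μ-λ) = 1/(18.6-9.3) = 1/9.30 = 0.1075

Option B: 4 servers μ = 14.8 (M/M/4)
  ρ_B = λ/(cμ) = 9.3/(4×14.8) = 0.1571
  Offered load a = λ/μ = cρ = 9.3/14.8 = 0.6284
  P₀ = [ Σₙ₌₀^3 aⁿ/n! + a^4/(4!(1-ρ)) ]⁻¹
  Σ = a^0/0! + a^1/1! + a^2/2! + a^3/3! = 1.0000 + 0.62838 + 0.19743 + 0.041354 = 1.8672
  a^4/(4!(1-ρ)) = 0.1559/(24 × 0.8429) = 0.007707
  P₀ = 1/(1.8672 + 0.007707) = 0.5334
  Lq = P₀·a^4·ρ / (4!(1-ρ)²) = 0.5334 × 0.1559 × 0.1571 / (24 × 0.7105) = 0.0007661
  Wq_B = Lq/λ = 0.0007661/9.3 = 0.00008238
  W_B = Wq_B + 1/μ = 0.00008238 + 0.06757 = 0.06765

Since W_B = 0.06765 < W_A = 0.1075, Option B (multiple servers) has the shorter time in system.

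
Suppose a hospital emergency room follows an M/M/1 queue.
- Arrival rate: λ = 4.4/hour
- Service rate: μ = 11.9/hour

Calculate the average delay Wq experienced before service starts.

First, compute utilization: ρ = λ/μ = 4.4/11.9 = 0.3697
For M/M/1: Wq = λ/(μ(μ-λ))
Wq = 4.4/(11.9 × (11.9-4.4))
Wq = 4.4/(11.9 × 7.50)
Wq = 0.04930 hours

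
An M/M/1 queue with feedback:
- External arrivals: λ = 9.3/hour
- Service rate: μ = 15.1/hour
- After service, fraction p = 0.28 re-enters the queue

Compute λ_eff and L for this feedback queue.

Effective arrival rate: λ_eff = λ/(1-p) = 9.3/(1-0.28) = 9.3/0.72 = 12.916667
ρ = λ_eff/μ = 12.916667/15.1 = 0.855408
L = ρ/(1-ρ) = 0.855408/(1-0.855408) = 5.9160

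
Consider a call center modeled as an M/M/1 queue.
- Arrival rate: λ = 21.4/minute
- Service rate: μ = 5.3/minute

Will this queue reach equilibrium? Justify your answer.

Stability requires ρ = λ/(cμ) < 1
ρ = 21.4/(1 × 5.3) = 21.4/5.30 = 4.0377
Since 4.0377 ≥ 1, the system is UNSTABLE.
Queue grows without bound. Need μ > λ = 21.4.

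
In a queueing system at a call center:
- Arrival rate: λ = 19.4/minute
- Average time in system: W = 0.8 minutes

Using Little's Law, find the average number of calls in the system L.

Little's Law: L = λW
L = 19.4 × 0.8 = 15.5200 calls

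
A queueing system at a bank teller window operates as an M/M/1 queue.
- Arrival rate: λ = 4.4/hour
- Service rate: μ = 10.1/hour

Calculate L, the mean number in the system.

ρ = λ/μ = 4.4/10.1 = 0.4356
For M/M/1: L = λ/(μ-λ)
L = 4.4/(10.1-4.4) = 4.4/5.70
L = 0.7719 transactions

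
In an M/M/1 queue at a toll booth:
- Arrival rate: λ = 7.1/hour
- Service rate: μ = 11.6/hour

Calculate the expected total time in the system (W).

First, compute utilization: ρ = λ/μ = 7.1/11.6 = 0.6121
For M/M/1: W = 1/(μ-λ)
W = 1/(11.6-7.1) = 1/4.50
W = 0.2222 hours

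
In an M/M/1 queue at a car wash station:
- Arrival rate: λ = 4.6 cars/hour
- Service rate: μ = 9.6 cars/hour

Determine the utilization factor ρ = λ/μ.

Server utilization: ρ = λ/μ
ρ = 4.6/9.6 = 0.4792
The server is busy 47.92% of the time.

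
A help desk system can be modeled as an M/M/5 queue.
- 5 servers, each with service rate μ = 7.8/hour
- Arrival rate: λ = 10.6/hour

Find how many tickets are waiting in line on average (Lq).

Traffic intensity: ρ = λ/(cμ) = 10.6/(5×7.8) = 0.2718
Since ρ = 0.2718 < 1, system is stable.
Offered load a = λ/μ = cρ = 10.6/7.8 = 1.3590
P₀ = [ Σₙ₌₀^4 aⁿ/n! + a^5/(5!(1-ρ)) ]⁻¹
Σ = a^0/0! + a^1/1! + a^2/2! + a^3/3! + a^4/4! = 1.0000 + 1.3590 + 0.9234 + 0.4183 + 0.1421 = 3.8428
a^5/(5!(1-ρ)) = 4.6351/(120 × 0.7282) = 0.05304
P₀ = 1/(3.8428 + 0.05304) = 0.2567
Lq = P₀·a^5·ρ / (5!(1-ρ)²) = 0.2567 × 4.6351 × 0.2718 / (120 × 0.5303) = 0.005082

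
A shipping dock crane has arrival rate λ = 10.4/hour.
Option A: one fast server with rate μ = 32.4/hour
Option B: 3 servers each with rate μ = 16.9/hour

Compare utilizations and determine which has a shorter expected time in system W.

Option A: single server μ = 32.4 (M/M/1)
  ρ_A = 10.4/32.4 = 0.3210
  W_A = 1/(μ-λ) = 1/(32.4-10.4) = 1/22.00 = 0.04545

Option B: 3 servers μ = 16.9 (M/M/3)
  ρ_B = λ/(cμ) = 10.4/(3×16.9) = 0.2051
  Offered load a = λ/μ = cρ = 10.4/16.9 = 0.6154
  P₀ = [ Σₙ₌₀^2 aⁿ/n! + a^3/(3!(1-ρ)) ]⁻¹
  Σ = a^0/0! + a^1/1! + a^2/2! = 1.0000 + 0.6154 + 0.1893 = 1.8047
  a^3/(3!(1-ρ)) = 0.233045/(6 × 0.794872) = 0.04886
  P₀ = 1/(1.8047 + 0.04886) = 0.5395
  Lq = P₀·a^3·ρ / (3!(1-ρ)²) = 0.53949 × 0.23305 × 0.20513 / (6 × 0.63182) = 0.006803
  Wq_B = Lq/λ = 0.0068031/10.4 = 0.00065414
  W_B = Wq_B + 1/μ = 0.00065414 + 0.059172 = 0.05983

Since W_A = 0.04545 < W_B = 0.05983, Option A (single fast server) has the shorter time in system.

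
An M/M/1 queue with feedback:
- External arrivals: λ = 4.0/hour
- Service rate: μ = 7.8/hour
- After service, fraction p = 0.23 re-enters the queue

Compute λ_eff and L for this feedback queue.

Effective arrival rate: λ_eff = λ/(1-p) = 4.0/(1-0.23) = 4.0/0.77 = 5.1948
ρ = λ_eff/μ = 5.1948/7.8 = 0.6660
L = ρ/(1-ρ) = 0.6660/(1-0.6660) = 1.9940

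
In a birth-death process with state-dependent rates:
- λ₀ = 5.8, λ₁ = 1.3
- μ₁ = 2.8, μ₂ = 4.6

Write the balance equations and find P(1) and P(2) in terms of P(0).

Balance equations:
State 0: λ₀P₀ = μ₁P₁ → P₁ = (λ₀/μ₁)P₀ = (5.8/2.8)P₀ = 2.0714P₀
State 1: P₂ = (λ₀λ₁)/(μ₁μ₂)P₀ = (5.8×1.3)/(2.8×4.6)P₀ = 0.5854P₀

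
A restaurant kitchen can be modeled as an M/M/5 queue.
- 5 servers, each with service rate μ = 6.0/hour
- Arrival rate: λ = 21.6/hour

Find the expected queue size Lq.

Traffic intensity: ρ = λ/(cμ) = 21.6/(5×6.0) = 0.7200
Since ρ = 0.7200 < 1, system is stable.
Offered load a = λ/μ = cρ = 21.6/6.0 = 3.6000
P₀ = [ Σₙ₌₀^4 aⁿ/n! + a^5/(5!(1-ρ)) ]⁻¹
Σ = a^0/0! + a^1/1! + a^2/2! + a^3/3! + a^4/4! = 1.0000 + 3.6000 + 6.4800 + 7.7760 + 6.9984 = 25.8544
a^5/(5!(1-ρ)) = 604.6618/(120 × 0.2800) = 17.9959
P₀ = 1/(25.8544 + 17.9959) = 0.02280
Lq = P₀·a^5·ρ / (5!(1-ρ)²) = 0.022805 × 604.6618 × 0.72000 / (120 × 0.078400) = 1.0553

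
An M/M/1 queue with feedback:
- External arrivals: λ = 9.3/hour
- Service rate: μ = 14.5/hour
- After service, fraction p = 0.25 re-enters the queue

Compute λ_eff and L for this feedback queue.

Effective arrival rate: λ_eff = λ/(1-p) = 9.3/(1-0.25) = 9.3/0.75 = 12.4000
ρ = λ_eff/μ = 12.4000/14.5 = 0.8551724
L = ρ/(1-ρ) = 0.8551724/(1-0.8551724) = 5.9048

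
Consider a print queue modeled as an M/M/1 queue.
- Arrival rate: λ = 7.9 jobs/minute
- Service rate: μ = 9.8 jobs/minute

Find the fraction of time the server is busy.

Server utilization: ρ = λ/μ
ρ = 7.9/9.8 = 0.8061
The server is busy 80.61% of the time.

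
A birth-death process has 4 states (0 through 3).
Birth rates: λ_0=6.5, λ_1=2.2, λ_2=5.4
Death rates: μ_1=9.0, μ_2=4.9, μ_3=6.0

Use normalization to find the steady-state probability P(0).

Ratios P(n)/P(0) = (λ₀···λₙ₋₁)/(μ₁···μₙ):
P(1)/P(0) = (6.5)/(9.0) = 0.7222
P(2)/P(0) = (6.5×2.2)/(9.0×4.9) = 0.3243
P(3)/P(0) = (6.5×2.2×5.4)/(9.0×4.9×6.0) = 0.2918

Normalization: ∑ P(n) = 1
P(0) × (1.0000 + 0.7222 + 0.3243 + 0.2918) = 1
P(0) × 2.3383 = 1
P(0) = 1/2.3383 = 0.4277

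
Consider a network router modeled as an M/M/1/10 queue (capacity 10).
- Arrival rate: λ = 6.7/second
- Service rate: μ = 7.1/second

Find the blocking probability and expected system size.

ρ = λ/μ = 6.7/7.1 = 0.943662
P₀ = (1-ρ)/(1-ρ^(K+1)) = (1-0.943662)/(1-0.943662^11) = 0.05634/0.4716 = 0.1195
P_K = P₀×ρ^K = 0.11947 × 0.943662^10 = 0.11947 × 0.55997 = 0.06690
Blocking probability P_10 = 0.06690 (6.69%)
L = ρ[1 - (K+1)ρ^K + Kρ^(K+1)] / [(1-ρ)(1-ρ^(K+1))]
L = 0.943662 × (1 - 11×0.55996988 + 10×0.52842230) / ((1 - 0.943662) × (1 - 0.52842230)) = 4.4241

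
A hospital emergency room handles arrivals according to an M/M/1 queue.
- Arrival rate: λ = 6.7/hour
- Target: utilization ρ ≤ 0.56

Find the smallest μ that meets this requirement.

ρ = λ/μ, so μ = λ/ρ
μ ≥ 6.7/0.56 = 11.9643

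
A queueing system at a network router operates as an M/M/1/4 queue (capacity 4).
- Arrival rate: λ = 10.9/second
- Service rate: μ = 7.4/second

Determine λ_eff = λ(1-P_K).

ρ = λ/μ = 10.9/7.4 = 1.47297
P₀ = (1-ρ)/(1-ρ^(K+1)) = (1-1.47297)/(1-1.47297^5) = -0.4730/-5.9338 = 0.07971
P_K = P₀×ρ^K = 0.07971 × 1.47297^4 = 0.07971 × 4.7073 = 0.3752
λ_eff = λ(1-P_K) = 10.9 × (1 - 0.37521) = 10.9 × 0.62479 = 6.8102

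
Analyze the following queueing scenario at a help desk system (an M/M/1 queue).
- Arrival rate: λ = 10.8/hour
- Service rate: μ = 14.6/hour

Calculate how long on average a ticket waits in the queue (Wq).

First, compute utilization: ρ = λ/μ = 10.8/14.6 = 0.7397
For M/M/1: Wq = λ/(μ(μ-λ))
Wq = 10.8/(14.6 × (14.6-10.8))
Wq = 10.8/(14.6 × 3.80)
Wq = 0.1947 hours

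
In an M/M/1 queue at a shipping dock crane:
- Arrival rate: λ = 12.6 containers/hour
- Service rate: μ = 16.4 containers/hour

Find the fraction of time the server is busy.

Server utilization: ρ = λ/μ
ρ = 12.6/16.4 = 0.7683
The server is busy 76.83% of the time.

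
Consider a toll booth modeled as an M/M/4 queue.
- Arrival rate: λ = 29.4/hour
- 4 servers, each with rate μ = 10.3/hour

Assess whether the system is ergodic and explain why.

Stability requires ρ = λ/(cμ) < 1
ρ = 29.4/(4 × 10.3) = 29.4/41.20 = 0.7136
Since 0.7136 < 1, the system is STABLE.
The servers are busy 71.36% of the time.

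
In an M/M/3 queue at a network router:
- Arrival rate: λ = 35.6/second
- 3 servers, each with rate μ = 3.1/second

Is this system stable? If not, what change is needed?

Stability requires ρ = λ/(cμ) < 1
ρ = 35.6/(3 × 3.1) = 35.6/9.30 = 3.8280
Since 3.8280 ≥ 1, the system is UNSTABLE.
Need c > λ/μ = 35.6/3.1 = 11.48.
Minimum servers needed: c = 12.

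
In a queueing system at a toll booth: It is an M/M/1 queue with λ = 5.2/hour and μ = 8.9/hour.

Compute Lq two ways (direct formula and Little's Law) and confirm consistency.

Method 1 (direct): Lq = λ²/(μ(μ-λ)) = 27.04/(8.9 × 3.70) = 0.8211

Method 2 (Little's Law):
W = 1/(μ-λ) = 1/3.70 = 0.2703
Wq = W - 1/μ = 0.2703 - 0.1124 = 0.1579
Lq = λWq = 5.2 × 0.1579 = 0.8211 ✔ (matches Method 1)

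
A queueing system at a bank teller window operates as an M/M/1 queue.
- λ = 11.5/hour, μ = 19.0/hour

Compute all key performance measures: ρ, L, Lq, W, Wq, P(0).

Step 1: ρ = λ/μ = 11.5/19.0 = 0.6053
Step 2: L = λ/(μ-λ) = 11.5/7.50 = 1.5333
Step 3: Lq = λ²/(μ(μ-λ)) = 132.25/(19.0×7.50) = 0.9281
Step 4: W = 1/(μ-λ) = 1/7.50 = 0.13333
Step 5: Wq = λ/(μ(μ-λ)) = 11.5/(19.0×7.50) = 0.08070
Step 6: P(0) = 1-ρ = 0.3947
Verify: L = λW = 11.5×0.13333 = 1.5333 ✔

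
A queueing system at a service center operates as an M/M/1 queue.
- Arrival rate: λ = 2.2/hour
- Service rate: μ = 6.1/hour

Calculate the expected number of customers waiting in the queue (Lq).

ρ = λ/μ = 2.2/6.1 = 0.3607
For M/M/1: Lq = λ²/(μ(μ-λ))
Lq = 4.84/(6.1 × 3.90)
Lq = 0.2034 customers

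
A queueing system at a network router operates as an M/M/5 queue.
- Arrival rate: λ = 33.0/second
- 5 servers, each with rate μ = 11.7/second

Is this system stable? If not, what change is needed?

Stability requires ρ = λ/(cμ) < 1
ρ = 33.0/(5 × 11.7) = 33.0/58.50 = 0.5641
Since 0.5641 < 1, the system is STABLE.
The servers are busy 56.41% of the time.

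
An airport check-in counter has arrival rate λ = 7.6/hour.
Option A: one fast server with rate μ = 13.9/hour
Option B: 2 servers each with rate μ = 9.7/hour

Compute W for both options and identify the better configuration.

Option A: single server μ = 13.9 (M/M/1)
  ρ_A = 7.6/13.9 = 0.5468
  W_A = 1/(μ-λ) = 1/(13.9-7.6) = 1/6.30 = 0.1587

Option B: 2 servers μ = 9.7 (M/M/2)
  ρ_B = λ/(cμ) = 7.6/(2×9.7) = 0.3918
  Offered load a = λ/μ = cρ = 7.6/9.7 = 0.7835
  P₀ = [ Σₙ₌₀^1 aⁿ/n! + a^2/(2!(1-ρ)) ]⁻¹
  Σ = a^0/0! + a^1/1! = 1.0000 + 0.7835 = 1.7835
  a^2/(2!(1-ρ)) = 0.61388/(2 × 0.60825) = 0.5046
  P₀ = 1/(1.7835 + 0.5046) = 0.4370
  Lq = P₀·a^2·ρ / (2!(1-ρ)²) = 0.4370 × 0.6139 × 0.3918 / (2 × 0.3700) = 0.1420
  Wq_B = Lq/λ = 0.14204/7.6 = 0.01869
  W_B = Wq_B + 1/μ = 0.01869 + 0.1031 = 0.1218

Since W_B = 0.1218 < W_A = 0.1587, Option B (multiple servers) has the shorter time in system.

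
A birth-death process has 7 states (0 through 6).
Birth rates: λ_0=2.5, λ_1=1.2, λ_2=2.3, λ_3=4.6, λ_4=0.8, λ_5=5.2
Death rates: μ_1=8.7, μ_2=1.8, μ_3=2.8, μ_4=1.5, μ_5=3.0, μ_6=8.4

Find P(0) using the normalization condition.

Ratios P(n)/P(0) = (λ₀···λₙ₋₁)/(μ₁···μₙ):
P(1)/P(0) = (2.5)/(8.7) = 0.28736
P(2)/P(0) = (2.5×1.2)/(8.7×1.8) = 0.19157
P(3)/P(0) = (2.5×1.2×2.3)/(8.7×1.8×2.8) = 0.15736
P(4)/P(0) = (2.5×1.2×2.3×4.6)/(8.7×1.8×2.8×1.5) = 0.48258
P(5)/P(0) = (2.5×1.2×2.3×4.6×0.8)/(8.7×1.8×2.8×1.5×3.0) = 0.12869
P(6)/P(0) = (2.5×1.2×2.3×4.6×0.8×5.2)/(8.7×1.8×2.8×1.5×3.0×8.4) = 0.079663

Normalization: ∑ P(n) = 1
P(0) × (1.0000 + 0.28736 + 0.19157 + 0.15736 + 0.48258 + 0.12869 + 0.079663) = 1
P(0) × 2.3272 = 1
P(0) = 1/2.3272 = 0.4297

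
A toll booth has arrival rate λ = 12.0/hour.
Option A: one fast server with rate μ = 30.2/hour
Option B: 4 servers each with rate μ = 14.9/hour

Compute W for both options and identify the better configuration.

Option A: single server μ = 30.2 (M/M/1)
  ρ_A = 12.0/30.2 = 0.3974
  W_A = 1/(μ-λ) = 1/(30.2-12.0) = 1/18.20 = 0.05495

Option B: 4 servers μ = 14.9 (M/M/4)
  ρ_B = λ/(cμ) = 12.0/(4×14.9) = 0.2013
  Offered load a = λ/μ = cρ = 12.0/14.9 = 0.8054
  P₀ = [ Σₙ₌₀^3 aⁿ/n! + a^4/(4!(1-ρ)) ]⁻¹
  Σ = a^0/0! + a^1/1! + a^2/2! + a^3/3! = 1.0000 + 0.80537 + 0.32431 + 0.087063 = 2.2167
  a^4/(4!(1-ρ)) = 0.4207/(24 × 0.7987) = 0.02195
  P₀ = 1/(2.2167 + 0.02195) = 0.4467
  Lq = P₀·a^4·ρ / (4!(1-ρ)²) = 0.44669 × 0.42071 × 0.20134 / (24 × 0.63785) = 0.002472
  Wq_B = Lq/λ = 0.002472/12.0 = 0.0002060
  W_B = Wq_B + 1/μ = 0.0002060 + 0.06711 = 0.06732

Since W_A = 0.05495 < W_B = 0.06732, Option A (single fast server) has the shorter time in system.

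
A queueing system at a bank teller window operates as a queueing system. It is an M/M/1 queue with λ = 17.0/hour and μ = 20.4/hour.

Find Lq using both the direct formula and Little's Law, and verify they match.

Method 1 (direct): Lq = λ²/(μ(μ-λ)) = 289.00/(20.4 × 3.40) = 4.1667

Method 2 (Little's Law):
W = 1/(μ-λ) = 1/3.40 = 0.2941
Wq = W - 1/μ = 0.2941 - 0.04902 = 0.2451
Lq = λWq = 17.0 × 0.2451 = 4.1667 ✔ (matches Method 1)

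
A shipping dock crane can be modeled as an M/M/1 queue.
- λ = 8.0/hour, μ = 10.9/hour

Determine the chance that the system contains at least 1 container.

ρ = λ/μ = 8.0/10.9 = 0.7339
P(N ≥ n) = ρⁿ
P(N ≥ 1) = 0.7339^1
P(N ≥ 1) = 0.7339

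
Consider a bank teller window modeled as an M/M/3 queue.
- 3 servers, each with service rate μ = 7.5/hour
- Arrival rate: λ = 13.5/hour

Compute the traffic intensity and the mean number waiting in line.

Traffic intensity: ρ = λ/(cμ) = 13.5/(3×7.5) = 0.6000
Since ρ = 0.6000 < 1, system is stable.
Offered load a = λ/μ = cρ = 13.5/7.5 = 1.8000
P₀ = [ Σₙ₌₀^2 aⁿ/n! + a^3/(3!(1-ρ)) ]⁻¹
Σ = a^0/0! + a^1/1! + a^2/2! = 1.0000 + 1.8000 + 1.6200 = 4.4200
a^3/(3!(1-ρ)) = 5.8320/(6 × 0.4000) = 2.4300
P₀ = 1/(4.4200 + 2.4300) = 0.1460
Lq = P₀·a^3·ρ / (3!(1-ρ)²) = 0.14599 × 5.8320 × 0.60000 / (6 × 0.16000) = 0.5321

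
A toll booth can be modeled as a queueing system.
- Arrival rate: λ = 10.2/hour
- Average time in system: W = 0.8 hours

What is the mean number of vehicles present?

Little's Law: L = λW
L = 10.2 × 0.8 = 8.1600 vehicles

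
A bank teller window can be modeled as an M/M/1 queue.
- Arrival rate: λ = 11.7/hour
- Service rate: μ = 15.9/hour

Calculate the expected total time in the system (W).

First, compute utilization: ρ = λ/μ = 11.7/15.9 = 0.7358
For M/M/1: W = 1/(μ-λ)
W = 1/(15.9-11.7) = 1/4.20
W = 0.2381 hours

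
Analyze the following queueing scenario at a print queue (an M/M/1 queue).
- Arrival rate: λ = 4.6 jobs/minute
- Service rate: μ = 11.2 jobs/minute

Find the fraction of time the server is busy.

Server utilization: ρ = λ/μ
ρ = 4.6/11.2 = 0.4107
The server is busy 41.07% of the time.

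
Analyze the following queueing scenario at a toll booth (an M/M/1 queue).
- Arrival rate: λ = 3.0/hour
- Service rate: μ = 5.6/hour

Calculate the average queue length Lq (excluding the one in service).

ρ = λ/μ = 3.0/5.6 = 0.5357
For M/M/1: Lq = λ²/(μ(μ-λ))
Lq = 9.00/(5.6 × 2.60)
Lq = 0.6181 vehicles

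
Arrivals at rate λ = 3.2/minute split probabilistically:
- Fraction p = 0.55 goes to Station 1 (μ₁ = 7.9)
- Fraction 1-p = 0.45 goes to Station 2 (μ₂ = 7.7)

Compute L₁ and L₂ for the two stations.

Effective rates: λ₁ = 3.2×0.55 = 1.76, λ₂ = 3.2×0.45 = 1.44
Station 1: ρ₁ = 1.76/7.9 = 0.22278, L₁ = ρ₁/(1-ρ₁) = 0.22278/(1-0.22278) = 0.2866
Station 2: ρ₂ = 1.44/7.7 = 0.1870, L₂ = ρ₂/(1-ρ₂) = 0.1870/(1-0.1870) = 0.2300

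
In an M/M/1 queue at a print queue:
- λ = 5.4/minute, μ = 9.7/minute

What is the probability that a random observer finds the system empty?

ρ = λ/μ = 5.4/9.7 = 0.5567
P(0) = 1 - ρ = 1 - 0.5567 = 0.4433
The server is idle 44.33% of the time.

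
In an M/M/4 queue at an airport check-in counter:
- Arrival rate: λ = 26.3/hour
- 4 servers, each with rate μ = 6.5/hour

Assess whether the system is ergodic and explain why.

Stability requires ρ = λ/(cμ) < 1
ρ = 26.3/(4 × 6.5) = 26.3/26.00 = 1.0115
Since 1.0115 ≥ 1, the system is UNSTABLE.
Need c > λ/μ = 26.3/6.5 = 4.05.
Minimum servers needed: c = 5.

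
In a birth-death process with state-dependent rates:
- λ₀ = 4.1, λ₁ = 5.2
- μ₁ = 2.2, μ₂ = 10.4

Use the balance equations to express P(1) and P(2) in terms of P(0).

Balance equations:
State 0: λ₀P₀ = μ₁P₁ → P₁ = (λ₀/μ₁)P₀ = (4.1/2.2)P₀ = 1.8636P₀
State 1: P₂ = (λ₀λ₁)/(μ₁μ₂)P₀ = (4.1×5.2)/(2.2×10.4)P₀ = 0.9318P₀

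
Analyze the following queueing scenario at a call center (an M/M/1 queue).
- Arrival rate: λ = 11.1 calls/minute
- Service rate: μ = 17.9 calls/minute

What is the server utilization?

Server utilization: ρ = λ/μ
ρ = 11.1/17.9 = 0.6201
The server is busy 62.01% of the time.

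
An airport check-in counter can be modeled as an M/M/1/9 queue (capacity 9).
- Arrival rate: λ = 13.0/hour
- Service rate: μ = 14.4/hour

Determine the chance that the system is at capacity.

ρ = λ/μ = 13.0/14.4 = 0.90278
P₀ = (1-ρ)/(1-ρ^(K+1)) = (1-0.90278)/(1-0.90278^10) = 0.09722/0.6404 = 0.1518
P_K = P₀×ρ^K = 0.15181 × 0.90278^9 = 0.15181 × 0.39832 = 0.06047
Blocking probability = 6.05%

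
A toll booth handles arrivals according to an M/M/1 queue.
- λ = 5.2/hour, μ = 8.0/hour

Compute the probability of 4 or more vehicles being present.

ρ = λ/μ = 5.2/8.0 = 0.6500
P(N ≥ n) = ρⁿ
P(N ≥ 4) = 0.6500^4
P(N ≥ 4) = 0.1785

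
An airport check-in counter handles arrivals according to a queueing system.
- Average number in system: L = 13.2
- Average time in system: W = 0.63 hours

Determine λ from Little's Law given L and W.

Little's Law: L = λW, so λ = L/W
λ = 13.2/0.63 = 20.9524 passengers/hour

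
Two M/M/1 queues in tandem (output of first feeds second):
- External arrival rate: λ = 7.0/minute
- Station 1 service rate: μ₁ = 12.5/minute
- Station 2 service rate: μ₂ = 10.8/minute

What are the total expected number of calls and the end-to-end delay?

By Jackson's theorem, each station behaves as independent M/M/1.
Station 1: ρ₁ = 7.0/12.5 = 0.5600, L₁ = ρ₁/(1-ρ₁) = λ/(μ₁-λ) = 7.0/5.50 = 1.2727
Station 2: ρ₂ = 7.0/10.8 = 0.6481, L₂ = ρ₂/(1-ρ₂) = λ/(μ₂-λ) = 7.0/3.80 = 1.8421
Total: L = L₁ + L₂ = 1.2727 + 1.8421 = 3.1148
W = L/λ = 3.1148/7.0 = 0.4450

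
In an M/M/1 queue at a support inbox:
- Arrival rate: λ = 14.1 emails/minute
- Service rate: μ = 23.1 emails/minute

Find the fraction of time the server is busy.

Server utilization: ρ = λ/μ
ρ = 14.1/23.1 = 0.6104
The server is busy 61.04% of the time.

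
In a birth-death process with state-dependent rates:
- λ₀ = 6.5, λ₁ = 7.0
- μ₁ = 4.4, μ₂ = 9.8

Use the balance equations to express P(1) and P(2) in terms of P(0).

Balance equations:
State 0: λ₀P₀ = μ₁P₁ → P₁ = (λ₀/μ₁)P₀ = (6.5/4.4)P₀ = 1.4773P₀
State 1: P₂ = (λ₀λ₁)/(μ₁μ₂)P₀ = (6.5×7.0)/(4.4×9.8)P₀ = 1.0552P₀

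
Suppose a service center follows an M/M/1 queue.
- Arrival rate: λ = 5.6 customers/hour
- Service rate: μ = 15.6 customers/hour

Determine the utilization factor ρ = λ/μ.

Server utilization: ρ = λ/μ
ρ = 5.6/15.6 = 0.3590
The server is busy 35.90% of the time.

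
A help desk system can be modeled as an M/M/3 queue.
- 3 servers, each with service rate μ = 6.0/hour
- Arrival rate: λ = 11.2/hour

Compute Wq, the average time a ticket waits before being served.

Traffic intensity: ρ = λ/(cμ) = 11.2/(3×6.0) = 0.6222
Since ρ = 0.6222 < 1, system is stable.
Offered load a = λ/μ = cρ = 11.2/6.0 = 1.8667
P₀ = [ Σₙ₌₀^2 aⁿ/n! + a^3/(3!(1-ρ)) ]⁻¹
Σ = a^0/0! + a^1/1! + a^2/2! = 1.0000 + 1.8667 + 1.7422 = 4.6089
a^3/(3!(1-ρ)) = 6.5043/(6 × 0.37778) = 2.8695
P₀ = 1/(4.6089 + 2.8695) = 0.1337
Lq = P₀·a^3·ρ / (3!(1-ρ)²) = 0.1337 × 6.5043 × 0.6222 / (6 × 0.1427) = 0.6320
Wq = Lq/λ = 0.6320/11.2 = 0.05643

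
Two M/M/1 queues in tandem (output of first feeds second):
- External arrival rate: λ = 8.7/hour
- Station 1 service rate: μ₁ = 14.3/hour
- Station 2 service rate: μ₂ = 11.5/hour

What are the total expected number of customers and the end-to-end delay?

By Jackson's theorem, each station behaves as independent M/M/1.
Station 1: ρ₁ = 8.7/14.3 = 0.6084, L₁ = ρ₁/(1-ρ₁) = λ/(μ₁-λ) = 8.7/5.60 = 1.5536
Station 2: ρ₂ = 8.7/11.5 = 0.7565, L₂ = ρ₂/(1-ρ₂) = λ/(μ₂-λ) = 8.7/2.80 = 3.1071
Total: L = L₁ + L₂ = 1.5536 + 3.1071 = 4.6607
W = L/λ = 4.6607/8.7 = 0.5357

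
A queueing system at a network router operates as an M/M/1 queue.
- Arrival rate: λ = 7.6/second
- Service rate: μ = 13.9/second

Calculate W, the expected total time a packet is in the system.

First, compute utilization: ρ = λ/μ = 7.6/13.9 = 0.5468
For M/M/1: W = 1/(μ-λ)
W = 1/(13.9-7.6) = 1/6.30
W = 0.1587 seconds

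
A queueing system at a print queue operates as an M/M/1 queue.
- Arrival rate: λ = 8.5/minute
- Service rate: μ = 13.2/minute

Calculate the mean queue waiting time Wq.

First, compute utilization: ρ = λ/μ = 8.5/13.2 = 0.6439
For M/M/1: Wq = λ/(μ(μ-λ))
Wq = 8.5/(13.2 × (13.2-8.5))
Wq = 8.5/(13.2 × 4.70)
Wq = 0.1370 minutes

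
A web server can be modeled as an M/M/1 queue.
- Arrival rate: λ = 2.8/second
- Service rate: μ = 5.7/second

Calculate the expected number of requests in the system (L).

ρ = λ/μ = 2.8/5.7 = 0.4912
For M/M/1: L = λ/(μ-λ)
L = 2.8/(5.7-2.8) = 2.8/2.90
L = 0.9655 requests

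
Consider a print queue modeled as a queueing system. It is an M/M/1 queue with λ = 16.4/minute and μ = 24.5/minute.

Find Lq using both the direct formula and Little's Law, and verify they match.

Method 1 (direct): Lq = λ²/(μ(μ-λ)) = 268.96/(24.5 × 8.10) = 1.3553

Method 2 (Little's Law):
W = 1/(μ-λ) = 1/8.10 = 0.12346
Wq = W - 1/μ = 0.12346 - 0.040816 = 0.08264
Lq = λWq = 16.4 × 0.08264 = 1.3553 ✔ (matches Method 1)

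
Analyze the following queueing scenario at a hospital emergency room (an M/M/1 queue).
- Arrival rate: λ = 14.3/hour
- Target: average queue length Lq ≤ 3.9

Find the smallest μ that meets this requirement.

For M/M/1: Lq = λ²/(μ(μ-λ))
Need Lq ≤ 3.9, i.e. μ(μ-λ) ≥ λ²/3.9
μ² - 14.3μ - 204.49/3.9 ≥ 0  →  μ² - 14.3μ - 52.43333 ≥ 0
Quadratic formula (positive root): μ = [λ + √(λ² + 4×52.43333)]/2
Discriminant: 204.49 + 4×52.43333 = 414.2233, √414.2233 = 20.35248
μ ≥ (14.3 + 20.35248)/2 = 17.3262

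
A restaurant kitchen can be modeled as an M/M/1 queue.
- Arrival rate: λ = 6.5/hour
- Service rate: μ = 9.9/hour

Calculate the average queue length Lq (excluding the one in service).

ρ = λ/μ = 6.5/9.9 = 0.6566
For M/M/1: Lq = λ²/(μ(μ-λ))
Lq = 42.25/(9.9 × 3.40)
Lq = 1.2552 orders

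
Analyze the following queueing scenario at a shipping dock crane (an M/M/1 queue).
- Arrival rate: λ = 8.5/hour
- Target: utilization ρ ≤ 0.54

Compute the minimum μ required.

ρ = λ/μ, so μ = λ/ρ
μ ≥ 8.5/0.54 = 15.7407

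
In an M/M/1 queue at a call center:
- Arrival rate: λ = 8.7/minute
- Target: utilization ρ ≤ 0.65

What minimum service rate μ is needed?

ρ = λ/μ, so μ = λ/ρ
μ ≥ 8.7/0.65 = 13.3846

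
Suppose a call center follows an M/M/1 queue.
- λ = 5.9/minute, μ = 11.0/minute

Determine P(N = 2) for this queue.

ρ = λ/μ = 5.9/11.0 = 0.5364
P(n) = (1-ρ)ρⁿ
P(2) = (1-0.5364) × 0.5364^2
P(2) = 0.4636 × 0.2877
P(2) = 0.1334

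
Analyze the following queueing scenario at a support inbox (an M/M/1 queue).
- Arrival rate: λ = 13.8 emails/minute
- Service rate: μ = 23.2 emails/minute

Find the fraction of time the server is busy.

Server utilization: ρ = λ/μ
ρ = 13.8/23.2 = 0.5948
The server is busy 59.48% of the time.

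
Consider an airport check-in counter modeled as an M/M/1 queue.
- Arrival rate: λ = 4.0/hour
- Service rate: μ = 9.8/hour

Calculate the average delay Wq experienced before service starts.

First, compute utilization: ρ = λ/μ = 4.0/9.8 = 0.4082
For M/M/1: Wq = λ/(μ(μ-λ))
Wq = 4.0/(9.8 × (9.8-4.0))
Wq = 4.0/(9.8 × 5.80)
Wq = 0.07037 hours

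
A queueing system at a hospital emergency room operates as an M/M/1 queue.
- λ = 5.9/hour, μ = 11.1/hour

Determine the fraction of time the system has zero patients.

ρ = λ/μ = 5.9/11.1 = 0.5315
P(0) = 1 - ρ = 1 - 0.5315 = 0.4685
The server is idle 46.85% of the time.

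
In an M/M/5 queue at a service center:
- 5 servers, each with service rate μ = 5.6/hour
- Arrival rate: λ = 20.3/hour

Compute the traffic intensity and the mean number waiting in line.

Traffic intensity: ρ = λ/(cμ) = 20.3/(5×5.6) = 0.7250
Since ρ = 0.7250 < 1, system is stable.
Offered load a = λ/μ = cρ = 20.3/5.6 = 3.6250
P₀ = [ Σₙ₌₀^4 aⁿ/n! + a^5/(5!(1-ρ)) ]⁻¹
Σ = a^0/0! + a^1/1! + a^2/2! + a^3/3! + a^4/4! = 1.00000 + 3.62500 + 6.57031 + 7.93913 + 7.19483 = 26.3293
a^5/(5!(1-ρ)) = 625.9506/(120 × 0.2750) = 18.9682
P₀ = 1/(26.3293 + 18.9682) = 0.02208
Lq = P₀·a^5·ρ / (5!(1-ρ)²) = 0.022076 × 625.9506 × 0.72500 / (120 × 0.075625) = 1.1040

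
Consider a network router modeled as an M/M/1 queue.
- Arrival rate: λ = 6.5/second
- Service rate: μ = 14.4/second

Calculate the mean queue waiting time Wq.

First, compute utilization: ρ = λ/μ = 6.5/14.4 = 0.4514
For M/M/1: Wq = λ/(μ(μ-λ))
Wq = 6.5/(14.4 × (14.4-6.5))
Wq = 6.5/(14.4 × 7.90)
Wq = 0.05714 seconds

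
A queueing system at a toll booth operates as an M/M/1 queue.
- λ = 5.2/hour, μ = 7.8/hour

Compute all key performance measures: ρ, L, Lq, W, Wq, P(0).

Step 1: ρ = λ/μ = 5.2/7.8 = 0.6667
Step 2: L = λ/(μ-λ) = 5.2/2.60 = 2.0000
Step 3: Lq = λ²/(μ(μ-λ)) = 27.04/(7.8×2.60) = 1.3333
Step 4: W = 1/(μ-λ) = 1/2.60 = 0.38462
Step 5: Wq = λ/(μ(μ-λ)) = 5.2/(7.8×2.60) = 0.2564
Step 6: P(0) = 1-ρ = 0.3333
Verify: L = λW = 5.2×0.38462 = 2.0000 ✔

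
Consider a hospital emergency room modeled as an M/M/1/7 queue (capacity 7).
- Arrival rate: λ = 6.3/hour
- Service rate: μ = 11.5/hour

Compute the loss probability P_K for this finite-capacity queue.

ρ = λ/μ = 6.3/11.5 = 0.54783
P₀ = (1-ρ)/(1-ρ^(K+1)) = (1-0.54783)/(1-0.54783^8) = 0.4522/0.9919 = 0.4559
P_K = P₀×ρ^K = 0.45587 × 0.54783^7 = 0.45587 × 0.014809 = 0.006751
Blocking probability = 0.68%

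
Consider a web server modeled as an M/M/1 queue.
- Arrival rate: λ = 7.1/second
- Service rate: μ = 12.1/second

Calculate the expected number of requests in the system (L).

ρ = λ/μ = 7.1/12.1 = 0.5868
For M/M/1: L = λ/(μ-λ)
L = 7.1/(12.1-7.1) = 7.1/5.00
L = 1.4200 requests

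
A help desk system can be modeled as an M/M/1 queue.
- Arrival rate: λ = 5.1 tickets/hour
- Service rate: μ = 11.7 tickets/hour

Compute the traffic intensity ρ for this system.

Server utilization: ρ = λ/μ
ρ = 5.1/11.7 = 0.4359
The server is busy 43.59% of the time.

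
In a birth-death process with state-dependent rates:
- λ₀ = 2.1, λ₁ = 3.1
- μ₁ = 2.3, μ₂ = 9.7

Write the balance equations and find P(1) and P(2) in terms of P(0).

Balance equations:
State 0: λ₀P₀ = μ₁P₁ → P₁ = (λ₀/μ₁)P₀ = (2.1/2.3)P₀ = 0.9130P₀
State 1: P₂ = (λ₀λ₁)/(μ₁μ₂)P₀ = (2.1×3.1)/(2.3×9.7)P₀ = 0.2918P₀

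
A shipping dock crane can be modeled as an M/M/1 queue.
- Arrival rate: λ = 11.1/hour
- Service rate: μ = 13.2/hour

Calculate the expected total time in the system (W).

First, compute utilization: ρ = λ/μ = 11.1/13.2 = 0.8409
For M/M/1: W = 1/(μ-λ)
W = 1/(13.2-11.1) = 1/2.10
W = 0.4762 hours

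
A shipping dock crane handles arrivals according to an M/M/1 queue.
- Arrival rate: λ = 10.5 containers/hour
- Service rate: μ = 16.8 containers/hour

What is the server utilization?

Server utilization: ρ = λ/μ
ρ = 10.5/16.8 = 0.6250
The server is busy 62.50% of the time.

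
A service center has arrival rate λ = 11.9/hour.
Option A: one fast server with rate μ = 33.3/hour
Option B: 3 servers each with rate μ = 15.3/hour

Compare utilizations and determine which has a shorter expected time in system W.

Option A: single server μ = 33.3 (M/M/1)
  ρ_A = 11.9/33.3 = 0.3574
  W_A = 1/(μ-λ) = 1/(33.3-11.9) = 1/21.40 = 0.04673

Option B: 3 servers μ = 15.3 (M/M/3)
  ρ_B = λ/(cμ) = 11.9/(3×15.3) = 0.2593
  Offered load a = λ/μ = cρ = 11.9/15.3 = 0.7778
  P₀ = [ Σₙ₌₀^2 aⁿ/n! + a^3/(3!(1-ρ)) ]⁻¹
  Σ = a^0/0! + a^1/1! + a^2/2! = 1.0000 + 0.77778 + 0.30247 = 2.0802
  a^3/(3!(1-ρ)) = 0.4705/(6 × 0.7407) = 0.1059
  P₀ = 1/(2.0802 + 0.1059) = 0.4574
  Lq = P₀·a^3·ρ / (3!(1-ρ)²) = 0.4574 × 0.4705 × 0.2593 / (6 × 0.5487) = 0.01695
  Wq_B = Lq/λ = 0.01695/11.9 = 0.001424
  W_B = Wq_B + 1/μ = 0.001424 + 0.06536 = 0.06678

Since W_A = 0.04673 < W_B = 0.06678, Option A (single fast server) has the shorter time in system.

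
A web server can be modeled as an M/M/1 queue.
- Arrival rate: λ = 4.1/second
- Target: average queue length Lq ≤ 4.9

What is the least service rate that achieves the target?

For M/M/1: Lq = λ²/(μ(μ-λ))
Need Lq ≤ 4.9, i.e. μ(μ-λ) ≥ λ²/4.9
μ² - 4.1μ - 16.81/4.9 ≥ 0  →  μ² - 4.1μ - 3.4306 ≥ 0
Quadratic formula (positive root): μ = [λ + √(λ² + 4×3.4306)]/2
Discriminant: 16.81 + 4×3.4306 = 30.5324, √30.5324 = 5.5256
μ ≥ (4.1 + 5.5256)/2 = 4.8128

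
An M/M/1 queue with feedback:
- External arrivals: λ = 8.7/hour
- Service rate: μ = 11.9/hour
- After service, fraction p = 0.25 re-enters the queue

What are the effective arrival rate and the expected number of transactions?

Effective arrival rate: λ_eff = λ/(1-p) = 8.7/(1-0.25) = 8.7/0.75 = 11.6000
ρ = λ_eff/μ = 11.6000/11.9 = 0.97478992
L = ρ/(1-ρ) = 0.97478992/(1-0.97478992) = 38.6667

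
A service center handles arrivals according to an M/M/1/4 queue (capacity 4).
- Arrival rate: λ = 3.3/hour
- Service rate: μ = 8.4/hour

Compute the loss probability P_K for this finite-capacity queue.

ρ = λ/μ = 3.3/8.4 = 0.39286
P₀ = (1-ρ)/(1-ρ^(K+1)) = (1-0.39286)/(1-0.39286^5) = 0.6071/0.9906 = 0.6129
P_K = P₀×ρ^K = 0.6129 × 0.39286^4 = 0.6129 × 0.02382 = 0.01460
Blocking probability = 1.46%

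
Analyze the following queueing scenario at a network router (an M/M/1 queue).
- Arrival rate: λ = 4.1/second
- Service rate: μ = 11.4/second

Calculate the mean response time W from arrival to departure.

First, compute utilization: ρ = λ/μ = 4.1/11.4 = 0.3596
For M/M/1: W = 1/(μ-λ)
W = 1/(11.4-4.1) = 1/7.30
W = 0.1370 seconds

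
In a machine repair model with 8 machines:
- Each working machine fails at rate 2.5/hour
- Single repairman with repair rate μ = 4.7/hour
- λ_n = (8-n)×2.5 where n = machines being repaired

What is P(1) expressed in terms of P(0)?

P(1)/P(0) = ∏_{i=0}^{1-1} λ_i/μ_{i+1}
= (8-0)×2.5/4.7
= 4.2553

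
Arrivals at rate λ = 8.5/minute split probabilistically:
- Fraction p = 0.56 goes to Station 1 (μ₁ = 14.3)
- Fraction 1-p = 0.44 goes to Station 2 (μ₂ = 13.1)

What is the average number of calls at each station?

Effective rates: λ₁ = 8.5×0.56 = 4.76, λ₂ = 8.5×0.44 = 3.74
Station 1: ρ₁ = 4.76/14.3 = 0.3329, L₁ = ρ₁/(1-ρ₁) = 0.3329/(1-0.3329) = 0.4990
Station 2: ρ₂ = 3.74/13.1 = 0.2855, L₂ = ρ₂/(1-ρ₂) = 0.2855/(1-0.2855) = 0.3996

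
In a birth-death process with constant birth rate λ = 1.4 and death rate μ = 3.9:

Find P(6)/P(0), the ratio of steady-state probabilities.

For constant rates: P(n)/P(0) = (λ/μ)^n
P(6)/P(0) = (1.4/3.9)^6 = 0.35897^6 = 0.002140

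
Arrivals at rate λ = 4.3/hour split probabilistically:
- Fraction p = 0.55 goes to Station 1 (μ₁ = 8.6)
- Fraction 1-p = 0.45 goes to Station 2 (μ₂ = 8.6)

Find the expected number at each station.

Effective rates: λ₁ = 4.3×0.55 = 2.365, λ₂ = 4.3×0.45 = 1.935
Station 1: ρ₁ = 2.365/8.6 = 0.2750, L₁ = ρ₁/(1-ρ₁) = 0.2750/(1-0.2750) = 0.3793
Station 2: ρ₂ = 1.935/8.6 = 0.2250, L₂ = ρ₂/(1-ρ₂) = 0.2250/(1-0.2250) = 0.2903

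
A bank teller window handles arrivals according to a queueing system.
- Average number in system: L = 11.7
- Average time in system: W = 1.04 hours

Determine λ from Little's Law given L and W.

Little's Law: L = λW, so λ = L/W
λ = 11.7/1.04 = 11.2500 transactions/hour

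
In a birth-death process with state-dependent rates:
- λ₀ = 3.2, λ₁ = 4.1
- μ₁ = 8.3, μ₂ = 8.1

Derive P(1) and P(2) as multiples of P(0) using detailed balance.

Balance equations:
State 0: λ₀P₀ = μ₁P₁ → P₁ = (λ₀/μ₁)P₀ = (3.2/8.3)P₀ = 0.3855P₀
State 1: P₂ = (λ₀λ₁)/(μ₁μ₂)P₀ = (3.2×4.1)/(8.3×8.1)P₀ = 0.1952P₀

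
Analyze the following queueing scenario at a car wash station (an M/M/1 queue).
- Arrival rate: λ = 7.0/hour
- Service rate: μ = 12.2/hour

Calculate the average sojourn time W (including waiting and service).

First, compute utilization: ρ = λ/μ = 7.0/12.2 = 0.5738
For M/M/1: W = 1/(μ-λ)
W = 1/(12.2-7.0) = 1/5.20
W = 0.1923 hours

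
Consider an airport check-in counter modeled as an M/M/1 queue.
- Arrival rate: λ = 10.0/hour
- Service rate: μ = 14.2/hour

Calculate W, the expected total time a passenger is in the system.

First, compute utilization: ρ = λ/μ = 10.0/14.2 = 0.7042
For M/M/1: W = 1/(μ-λ)
W = 1/(14.2-10.0) = 1/4.20
W = 0.2381 hours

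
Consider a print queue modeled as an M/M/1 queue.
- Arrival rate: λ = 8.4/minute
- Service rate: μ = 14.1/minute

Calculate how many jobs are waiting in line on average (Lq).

ρ = λ/μ = 8.4/14.1 = 0.5957
For M/M/1: Lq = λ²/(μ(μ-λ))
Lq = 70.56/(14.1 × 5.70)
Lq = 0.8779 jobs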